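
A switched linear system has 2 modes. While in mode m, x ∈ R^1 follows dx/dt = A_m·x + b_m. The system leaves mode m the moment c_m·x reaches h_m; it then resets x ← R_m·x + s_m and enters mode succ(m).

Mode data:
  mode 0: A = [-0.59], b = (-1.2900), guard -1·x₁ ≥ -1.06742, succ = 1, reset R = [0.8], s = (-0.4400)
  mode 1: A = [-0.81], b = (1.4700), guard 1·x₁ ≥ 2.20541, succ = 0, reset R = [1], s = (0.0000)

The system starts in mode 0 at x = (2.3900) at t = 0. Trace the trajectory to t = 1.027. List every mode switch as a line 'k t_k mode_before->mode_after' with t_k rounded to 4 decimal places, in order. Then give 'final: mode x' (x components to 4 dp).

Mode 0: guard c·x = -1.0674 hit at Δt = 0.5781 (t = 0.5781), x⁻ = (1.0674) → reset → x⁺ = (0.4139), jump to mode 1
Mode 1: flow for 0.4489 to horizon, guard not reached → x = (0.8410)

1 0.5781 0->1
final: 1 0.8410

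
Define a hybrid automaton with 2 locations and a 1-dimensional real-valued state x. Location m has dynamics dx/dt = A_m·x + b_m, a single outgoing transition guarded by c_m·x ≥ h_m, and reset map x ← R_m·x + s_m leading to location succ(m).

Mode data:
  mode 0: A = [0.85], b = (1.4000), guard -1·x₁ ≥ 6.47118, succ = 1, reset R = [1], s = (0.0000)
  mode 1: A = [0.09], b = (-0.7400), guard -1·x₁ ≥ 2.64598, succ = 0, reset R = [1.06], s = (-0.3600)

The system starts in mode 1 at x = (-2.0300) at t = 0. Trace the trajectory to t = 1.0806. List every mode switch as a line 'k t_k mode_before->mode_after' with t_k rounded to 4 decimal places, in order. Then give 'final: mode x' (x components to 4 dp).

Mode 1: guard c·x = 2.6460 hit at Δt = 0.6483 (t = 0.6483), x⁻ = (-2.6460) → reset → x⁺ = (-3.1647), jump to mode 0
Mode 0: flow for 0.4323 to horizon, guard not reached → x = (-3.8387)

1 0.6483 1->0
final: 0 -3.8387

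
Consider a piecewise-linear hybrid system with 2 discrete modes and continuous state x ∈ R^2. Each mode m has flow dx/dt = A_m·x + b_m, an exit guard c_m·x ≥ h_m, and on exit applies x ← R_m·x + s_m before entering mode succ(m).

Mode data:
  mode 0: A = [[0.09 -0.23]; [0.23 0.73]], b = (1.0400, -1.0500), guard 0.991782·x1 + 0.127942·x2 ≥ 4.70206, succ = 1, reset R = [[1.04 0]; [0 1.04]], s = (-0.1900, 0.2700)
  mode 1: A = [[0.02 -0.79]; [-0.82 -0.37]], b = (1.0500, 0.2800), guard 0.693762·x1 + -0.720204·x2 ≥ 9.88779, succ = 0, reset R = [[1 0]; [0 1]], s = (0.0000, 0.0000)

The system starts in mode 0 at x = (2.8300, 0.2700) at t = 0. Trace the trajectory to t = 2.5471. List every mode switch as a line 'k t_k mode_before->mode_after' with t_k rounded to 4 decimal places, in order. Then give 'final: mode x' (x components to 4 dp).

1 1.4136 0->1
final: 1 7.5017 -3.8867

Mode 0: guard c·x = 4.7021 hit at Δt = 1.4136 (t = 1.4136), x⁻ = (4.7148, 0.2034) → reset → x⁺ = (4.7134, 0.4815), jump to mode 1
Mode 1: flow for 1.1335 to horizon, guard not reached → x = (7.5017, -3.8867)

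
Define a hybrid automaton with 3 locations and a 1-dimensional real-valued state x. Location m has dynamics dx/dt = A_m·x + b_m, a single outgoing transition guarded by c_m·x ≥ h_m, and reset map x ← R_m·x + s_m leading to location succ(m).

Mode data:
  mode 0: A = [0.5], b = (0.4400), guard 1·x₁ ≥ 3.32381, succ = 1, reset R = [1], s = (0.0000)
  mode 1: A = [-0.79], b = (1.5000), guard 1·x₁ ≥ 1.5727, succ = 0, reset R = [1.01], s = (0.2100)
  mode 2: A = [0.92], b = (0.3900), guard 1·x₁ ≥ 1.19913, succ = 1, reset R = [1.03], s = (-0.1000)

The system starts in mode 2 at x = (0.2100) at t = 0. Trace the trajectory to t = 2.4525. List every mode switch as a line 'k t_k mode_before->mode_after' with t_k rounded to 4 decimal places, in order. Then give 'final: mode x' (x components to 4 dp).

1 1.0219 2->1
2 2.0992 1->0
final: 0 2.3159

Mode 2: guard c·x = 1.1991 hit at Δt = 1.0219 (t = 1.0219), x⁻ = (1.1991) → reset → x⁺ = (1.1351), jump to mode 1
Mode 1: guard c·x = 1.5727 hit at Δt = 1.0773 (t = 2.0992), x⁻ = (1.5727) → reset → x⁺ = (1.7984), jump to mode 0
Mode 0: flow for 0.3533 to horizon, guard not reached → x = (2.3159)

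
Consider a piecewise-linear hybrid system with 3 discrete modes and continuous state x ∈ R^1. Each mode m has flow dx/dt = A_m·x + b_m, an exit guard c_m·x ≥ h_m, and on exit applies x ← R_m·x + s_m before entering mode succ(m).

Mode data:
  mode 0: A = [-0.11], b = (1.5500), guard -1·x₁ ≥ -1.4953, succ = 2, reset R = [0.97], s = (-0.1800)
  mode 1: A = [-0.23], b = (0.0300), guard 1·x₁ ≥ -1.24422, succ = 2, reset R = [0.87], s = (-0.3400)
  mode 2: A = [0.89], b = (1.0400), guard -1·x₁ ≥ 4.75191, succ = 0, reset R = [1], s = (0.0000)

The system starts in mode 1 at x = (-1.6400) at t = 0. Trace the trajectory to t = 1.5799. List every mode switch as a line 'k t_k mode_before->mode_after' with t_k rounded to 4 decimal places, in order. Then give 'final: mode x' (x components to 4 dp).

Mode 1: guard c·x = -1.2442 hit at Δt = 1.1001 (t = 1.1001), x⁻ = (-1.2442) → reset → x⁺ = (-1.4225), jump to mode 2
Mode 2: flow for 0.4798 to horizon, guard not reached → x = (-1.5577)

1 1.1001 1->2
final: 2 -1.5577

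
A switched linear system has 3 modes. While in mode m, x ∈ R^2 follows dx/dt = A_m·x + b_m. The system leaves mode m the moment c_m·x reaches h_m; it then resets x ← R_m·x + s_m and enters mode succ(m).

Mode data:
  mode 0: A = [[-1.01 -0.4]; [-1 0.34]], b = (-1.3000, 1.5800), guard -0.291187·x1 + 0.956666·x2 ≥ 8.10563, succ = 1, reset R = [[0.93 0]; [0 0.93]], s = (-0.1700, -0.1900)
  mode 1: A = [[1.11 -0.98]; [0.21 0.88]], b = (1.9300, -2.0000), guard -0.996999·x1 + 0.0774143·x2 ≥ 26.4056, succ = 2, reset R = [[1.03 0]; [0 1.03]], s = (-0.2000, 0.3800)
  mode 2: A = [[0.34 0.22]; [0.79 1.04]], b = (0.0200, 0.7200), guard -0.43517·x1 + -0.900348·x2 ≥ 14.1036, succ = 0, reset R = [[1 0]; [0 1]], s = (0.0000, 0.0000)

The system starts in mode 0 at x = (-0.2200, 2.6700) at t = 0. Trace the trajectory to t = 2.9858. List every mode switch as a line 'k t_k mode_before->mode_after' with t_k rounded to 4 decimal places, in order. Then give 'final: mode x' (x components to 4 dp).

Mode 0: guard c·x = 8.1056 hit at Δt = 1.1200 (t = 1.1200), x⁻ = (-2.3717, 7.7509) → reset → x⁺ = (-2.3757, 7.0183), jump to mode 1
Mode 1: guard c·x = 26.4056 hit at Δt = 1.1865 (t = 2.3065), x⁻ = (-25.5747, 11.7241) → reset → x⁺ = (-26.5420, 12.4558), jump to mode 2
Mode 2: flow for 0.6793 to horizon, guard not reached → x = (-31.9209, 3.5639)

1 1.1200 0->1
2 2.3065 1->2
final: 2 -31.9209 3.5639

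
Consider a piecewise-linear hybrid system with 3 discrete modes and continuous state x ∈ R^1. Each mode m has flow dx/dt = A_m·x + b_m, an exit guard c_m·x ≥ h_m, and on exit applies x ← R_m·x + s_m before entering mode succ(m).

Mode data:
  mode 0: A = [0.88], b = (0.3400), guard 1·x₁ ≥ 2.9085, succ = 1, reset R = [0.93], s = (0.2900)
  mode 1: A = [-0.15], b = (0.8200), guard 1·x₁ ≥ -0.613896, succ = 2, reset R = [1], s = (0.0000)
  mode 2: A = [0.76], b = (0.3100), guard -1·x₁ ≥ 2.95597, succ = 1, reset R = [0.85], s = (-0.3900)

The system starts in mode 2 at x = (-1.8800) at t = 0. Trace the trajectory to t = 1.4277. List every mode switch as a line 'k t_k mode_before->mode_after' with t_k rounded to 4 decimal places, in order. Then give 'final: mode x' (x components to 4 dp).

Mode 2: guard c·x = 2.9560 hit at Δt = 0.7219 (t = 0.7219), x⁻ = (-2.9560) → reset → x⁺ = (-2.9026), jump to mode 1
Mode 1: flow for 0.7058 to horizon, guard not reached → x = (-2.0618)

1 0.7219 2->1
final: 1 -2.0618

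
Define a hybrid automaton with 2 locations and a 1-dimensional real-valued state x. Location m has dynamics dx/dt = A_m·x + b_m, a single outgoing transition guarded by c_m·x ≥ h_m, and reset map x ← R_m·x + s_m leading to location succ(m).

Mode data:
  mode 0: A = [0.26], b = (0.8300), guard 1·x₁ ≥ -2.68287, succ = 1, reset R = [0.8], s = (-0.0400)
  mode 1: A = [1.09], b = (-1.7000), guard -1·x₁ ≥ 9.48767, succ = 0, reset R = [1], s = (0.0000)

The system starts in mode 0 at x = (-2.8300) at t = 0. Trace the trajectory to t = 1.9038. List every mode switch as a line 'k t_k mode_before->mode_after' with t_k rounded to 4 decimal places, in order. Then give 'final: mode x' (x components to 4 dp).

1 1.3108 0->1
final: 1 -5.5897

Mode 0: guard c·x = -2.6829 hit at Δt = 1.3108 (t = 1.3108), x⁻ = (-2.6829) → reset → x⁺ = (-2.1863), jump to mode 1
Mode 1: flow for 0.5930 to horizon, guard not reached → x = (-5.5897)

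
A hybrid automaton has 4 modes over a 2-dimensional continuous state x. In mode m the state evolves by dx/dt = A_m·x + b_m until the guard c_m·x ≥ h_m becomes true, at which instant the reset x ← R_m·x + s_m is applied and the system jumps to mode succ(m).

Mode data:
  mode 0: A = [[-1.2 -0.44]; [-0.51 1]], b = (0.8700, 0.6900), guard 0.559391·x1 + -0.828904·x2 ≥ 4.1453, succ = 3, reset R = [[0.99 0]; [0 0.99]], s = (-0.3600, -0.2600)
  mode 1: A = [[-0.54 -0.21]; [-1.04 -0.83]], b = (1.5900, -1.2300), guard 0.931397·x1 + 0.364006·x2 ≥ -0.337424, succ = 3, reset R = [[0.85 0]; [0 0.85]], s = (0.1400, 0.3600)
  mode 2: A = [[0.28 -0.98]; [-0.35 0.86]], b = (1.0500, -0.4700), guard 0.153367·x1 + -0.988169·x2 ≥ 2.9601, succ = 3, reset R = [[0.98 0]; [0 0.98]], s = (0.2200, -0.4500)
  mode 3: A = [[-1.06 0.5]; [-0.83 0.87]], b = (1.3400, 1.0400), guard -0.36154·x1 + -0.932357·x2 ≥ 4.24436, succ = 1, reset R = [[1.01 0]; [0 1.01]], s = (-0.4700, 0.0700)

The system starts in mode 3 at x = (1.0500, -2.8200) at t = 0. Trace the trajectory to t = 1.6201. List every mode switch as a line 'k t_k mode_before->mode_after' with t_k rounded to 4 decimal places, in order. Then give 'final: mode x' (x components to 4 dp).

1 0.6759 3->1
2 1.2661 1->3
final: 3 0.6441 -3.6050

Mode 3: guard c·x = 4.2444 hit at Δt = 0.6759 (t = 0.6759), x⁻ = (0.2450, -4.6473) → reset → x⁺ = (-0.2225, -4.6238), jump to mode 1
Mode 1: guard c·x = -0.3374 hit at Δt = 0.5902 (t = 1.2661), x⁻ = (1.0676, -3.6586) → reset → x⁺ = (1.0474, -2.7498), jump to mode 3
Mode 3: flow for 0.3540 to horizon, guard not reached → x = (0.6441, -3.6050)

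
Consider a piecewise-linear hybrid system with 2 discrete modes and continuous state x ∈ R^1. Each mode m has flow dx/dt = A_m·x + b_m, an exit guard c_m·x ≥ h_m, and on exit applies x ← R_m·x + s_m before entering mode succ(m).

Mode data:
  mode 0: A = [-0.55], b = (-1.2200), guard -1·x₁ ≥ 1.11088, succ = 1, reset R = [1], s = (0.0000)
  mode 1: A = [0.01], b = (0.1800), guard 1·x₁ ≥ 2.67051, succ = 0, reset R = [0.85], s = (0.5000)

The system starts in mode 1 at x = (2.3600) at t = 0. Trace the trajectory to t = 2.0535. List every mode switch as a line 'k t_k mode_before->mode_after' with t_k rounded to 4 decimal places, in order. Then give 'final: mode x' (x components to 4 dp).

Mode 1: guard c·x = 2.6705 hit at Δt = 1.5136 (t = 1.5136), x⁻ = (2.6705) → reset → x⁺ = (2.7699), jump to mode 0
Mode 0: flow for 0.5399 to horizon, guard not reached → x = (1.4884)

1 1.5136 1->0
final: 0 1.4884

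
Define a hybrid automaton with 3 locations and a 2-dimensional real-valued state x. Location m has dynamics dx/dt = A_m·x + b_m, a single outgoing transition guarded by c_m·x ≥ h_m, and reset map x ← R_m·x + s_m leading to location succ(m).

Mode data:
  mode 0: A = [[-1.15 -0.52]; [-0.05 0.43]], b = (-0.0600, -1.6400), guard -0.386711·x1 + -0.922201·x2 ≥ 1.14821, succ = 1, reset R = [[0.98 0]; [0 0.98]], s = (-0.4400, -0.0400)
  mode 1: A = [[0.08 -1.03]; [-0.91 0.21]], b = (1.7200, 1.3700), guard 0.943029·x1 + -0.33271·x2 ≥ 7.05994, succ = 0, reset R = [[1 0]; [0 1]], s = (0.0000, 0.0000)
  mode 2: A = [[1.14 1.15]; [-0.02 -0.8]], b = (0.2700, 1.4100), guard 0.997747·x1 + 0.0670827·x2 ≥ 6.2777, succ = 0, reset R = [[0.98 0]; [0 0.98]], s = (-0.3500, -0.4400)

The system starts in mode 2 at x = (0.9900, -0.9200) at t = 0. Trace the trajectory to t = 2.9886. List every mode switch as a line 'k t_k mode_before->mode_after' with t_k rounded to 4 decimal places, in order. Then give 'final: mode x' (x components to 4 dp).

1 1.5009 2->0
2 2.6625 0->1
final: 1 2.6384 -2.2793

Mode 2: guard c·x = 6.2777 hit at Δt = 1.5009 (t = 1.5009), x⁻ = (6.2314, 0.9000) → reset → x⁺ = (5.7567, 0.4420), jump to mode 0
Mode 0: guard c·x = 1.1482 hit at Δt = 1.1616 (t = 2.6625), x⁻ = (1.7952, -1.9979) → reset → x⁺ = (1.3193, -1.9979), jump to mode 1
Mode 1: flow for 0.3261 to horizon, guard not reached → x = (2.6384, -2.2793)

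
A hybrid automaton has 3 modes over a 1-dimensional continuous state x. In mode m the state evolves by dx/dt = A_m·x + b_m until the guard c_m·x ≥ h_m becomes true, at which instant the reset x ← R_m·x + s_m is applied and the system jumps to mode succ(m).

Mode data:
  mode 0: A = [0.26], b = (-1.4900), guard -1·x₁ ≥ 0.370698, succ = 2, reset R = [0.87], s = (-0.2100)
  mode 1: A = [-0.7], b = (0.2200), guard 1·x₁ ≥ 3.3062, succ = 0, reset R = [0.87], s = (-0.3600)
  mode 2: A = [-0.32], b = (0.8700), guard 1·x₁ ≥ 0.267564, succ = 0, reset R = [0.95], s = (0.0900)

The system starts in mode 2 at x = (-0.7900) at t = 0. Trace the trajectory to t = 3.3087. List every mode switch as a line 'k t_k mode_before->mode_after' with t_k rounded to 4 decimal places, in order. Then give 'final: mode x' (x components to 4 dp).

1 1.1209 2->0
2 1.6002 0->2
3 2.4829 2->0
4 2.9622 0->2
final: 2 -0.1913

Mode 2: guard c·x = 0.2676 hit at Δt = 1.1209 (t = 1.1209), x⁻ = (0.2676) → reset → x⁺ = (0.3442), jump to mode 0
Mode 0: guard c·x = 0.3707 hit at Δt = 0.4793 (t = 1.6002), x⁻ = (-0.3707) → reset → x⁺ = (-0.5325), jump to mode 2
Mode 2: guard c·x = 0.2676 hit at Δt = 0.8827 (t = 2.4829), x⁻ = (0.2676) → reset → x⁺ = (0.3442), jump to mode 0
Mode 0: guard c·x = 0.3707 hit at Δt = 0.4793 (t = 2.9622), x⁻ = (-0.3707) → reset → x⁺ = (-0.5325), jump to mode 2
Mode 2: flow for 0.3465 to horizon, guard not reached → x = (-0.1913)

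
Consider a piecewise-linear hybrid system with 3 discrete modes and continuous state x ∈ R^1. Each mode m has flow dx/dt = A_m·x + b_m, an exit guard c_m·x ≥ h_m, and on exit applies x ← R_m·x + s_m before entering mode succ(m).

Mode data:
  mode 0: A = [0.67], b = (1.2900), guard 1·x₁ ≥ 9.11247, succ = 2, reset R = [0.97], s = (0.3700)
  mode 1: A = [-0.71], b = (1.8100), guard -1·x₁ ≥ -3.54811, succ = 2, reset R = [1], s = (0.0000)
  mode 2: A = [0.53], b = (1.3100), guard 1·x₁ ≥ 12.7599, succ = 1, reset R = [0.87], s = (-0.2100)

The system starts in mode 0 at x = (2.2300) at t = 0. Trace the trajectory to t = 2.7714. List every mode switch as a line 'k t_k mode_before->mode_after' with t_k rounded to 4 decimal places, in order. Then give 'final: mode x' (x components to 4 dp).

Mode 0: guard c·x = 9.1125 hit at Δt = 1.4581 (t = 1.4581), x⁻ = (9.1125) → reset → x⁺ = (9.2091), jump to mode 2
Mode 2: guard c·x = 12.7599 hit at Δt = 0.5008 (t = 1.9589), x⁻ = (12.7599) → reset → x⁺ = (10.8911), jump to mode 1
Mode 1: flow for 0.8125 to horizon, guard not reached → x = (7.2345)

1 1.4581 0->2
2 1.9589 2->1
final: 1 7.2345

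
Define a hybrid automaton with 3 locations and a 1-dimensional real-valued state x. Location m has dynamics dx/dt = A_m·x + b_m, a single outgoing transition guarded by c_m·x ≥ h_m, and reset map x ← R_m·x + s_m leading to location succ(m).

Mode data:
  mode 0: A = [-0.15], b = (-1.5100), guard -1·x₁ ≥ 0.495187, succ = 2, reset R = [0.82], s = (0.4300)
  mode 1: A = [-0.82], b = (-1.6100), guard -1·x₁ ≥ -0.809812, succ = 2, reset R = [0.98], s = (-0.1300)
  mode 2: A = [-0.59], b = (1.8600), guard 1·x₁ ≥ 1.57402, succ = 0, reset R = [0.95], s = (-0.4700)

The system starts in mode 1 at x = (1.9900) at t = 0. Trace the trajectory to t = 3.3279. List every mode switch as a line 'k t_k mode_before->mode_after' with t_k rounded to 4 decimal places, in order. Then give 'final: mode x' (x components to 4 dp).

Mode 1: guard c·x = -0.8098 hit at Δt = 0.4324 (t = 0.4324), x⁻ = (0.8098) → reset → x⁺ = (0.6636), jump to mode 2
Mode 2: guard c·x = 1.5740 hit at Δt = 0.7718 (t = 1.2042), x⁻ = (1.5740) → reset → x⁺ = (1.0253), jump to mode 0
Mode 0: guard c·x = 0.4952 hit at Δt = 0.9829 (t = 2.1871), x⁻ = (-0.4952) → reset → x⁺ = (0.0239), jump to mode 2
Mode 2: flow for 1.1408 to horizon, guard not reached → x = (1.5565)

1 0.4324 1->2
2 1.2042 2->0
3 2.1871 0->2
final: 2 1.5565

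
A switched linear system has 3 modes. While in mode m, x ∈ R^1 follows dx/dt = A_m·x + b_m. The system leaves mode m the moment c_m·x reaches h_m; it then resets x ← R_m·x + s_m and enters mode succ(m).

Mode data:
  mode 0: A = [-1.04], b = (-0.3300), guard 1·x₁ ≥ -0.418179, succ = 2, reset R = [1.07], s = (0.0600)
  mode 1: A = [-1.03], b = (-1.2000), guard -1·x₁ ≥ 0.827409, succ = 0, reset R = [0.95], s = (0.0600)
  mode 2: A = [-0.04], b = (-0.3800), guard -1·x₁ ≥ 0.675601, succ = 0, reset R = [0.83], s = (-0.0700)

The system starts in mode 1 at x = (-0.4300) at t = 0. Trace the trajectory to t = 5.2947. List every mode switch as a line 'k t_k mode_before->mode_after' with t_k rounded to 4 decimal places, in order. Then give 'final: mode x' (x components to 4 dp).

Mode 1: guard c·x = 0.8274 hit at Δt = 0.7553 (t = 0.7553), x⁻ = (-0.8274) → reset → x⁺ = (-0.7260), jump to mode 0
Mode 0: guard c·x = -0.4182 hit at Δt = 1.3454 (t = 2.1007), x⁻ = (-0.4182) → reset → x⁺ = (-0.3875), jump to mode 2
Mode 2: guard c·x = 0.6756 hit at Δt = 0.8033 (t = 2.9040), x⁻ = (-0.6756) → reset → x⁺ = (-0.6307), jump to mode 0
Mode 0: guard c·x = -0.4182 hit at Δt = 1.0902 (t = 3.9942), x⁻ = (-0.4182) → reset → x⁺ = (-0.3875), jump to mode 2
Mode 2: guard c·x = 0.6756 hit at Δt = 0.8033 (t = 4.7974), x⁻ = (-0.6756) → reset → x⁺ = (-0.6307), jump to mode 0
Mode 0: flow for 0.4973 to horizon, guard not reached → x = (-0.5042)

1 0.7553 1->0
2 2.1007 0->2
3 2.9040 2->0
4 3.9942 0->2
5 4.7974 2->0
final: 0 -0.5042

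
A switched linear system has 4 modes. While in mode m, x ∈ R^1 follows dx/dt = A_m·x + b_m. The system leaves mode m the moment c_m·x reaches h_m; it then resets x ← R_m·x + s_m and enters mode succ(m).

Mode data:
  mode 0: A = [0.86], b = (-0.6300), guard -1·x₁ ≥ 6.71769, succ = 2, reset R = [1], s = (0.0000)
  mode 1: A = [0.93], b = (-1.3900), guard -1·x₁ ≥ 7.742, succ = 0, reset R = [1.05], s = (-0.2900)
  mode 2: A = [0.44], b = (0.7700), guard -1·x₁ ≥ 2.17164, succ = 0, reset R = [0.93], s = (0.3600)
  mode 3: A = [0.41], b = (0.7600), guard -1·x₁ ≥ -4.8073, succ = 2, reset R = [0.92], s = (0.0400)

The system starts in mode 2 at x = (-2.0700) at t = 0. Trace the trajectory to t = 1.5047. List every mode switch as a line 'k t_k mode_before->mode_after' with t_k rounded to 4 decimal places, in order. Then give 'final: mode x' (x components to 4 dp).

1 0.6269 2->0
final: 0 -4.3567

Mode 2: guard c·x = 2.1716 hit at Δt = 0.6269 (t = 0.6269), x⁻ = (-2.1716) → reset → x⁺ = (-1.6596), jump to mode 0
Mode 0: flow for 0.8778 to horizon, guard not reached → x = (-4.3567)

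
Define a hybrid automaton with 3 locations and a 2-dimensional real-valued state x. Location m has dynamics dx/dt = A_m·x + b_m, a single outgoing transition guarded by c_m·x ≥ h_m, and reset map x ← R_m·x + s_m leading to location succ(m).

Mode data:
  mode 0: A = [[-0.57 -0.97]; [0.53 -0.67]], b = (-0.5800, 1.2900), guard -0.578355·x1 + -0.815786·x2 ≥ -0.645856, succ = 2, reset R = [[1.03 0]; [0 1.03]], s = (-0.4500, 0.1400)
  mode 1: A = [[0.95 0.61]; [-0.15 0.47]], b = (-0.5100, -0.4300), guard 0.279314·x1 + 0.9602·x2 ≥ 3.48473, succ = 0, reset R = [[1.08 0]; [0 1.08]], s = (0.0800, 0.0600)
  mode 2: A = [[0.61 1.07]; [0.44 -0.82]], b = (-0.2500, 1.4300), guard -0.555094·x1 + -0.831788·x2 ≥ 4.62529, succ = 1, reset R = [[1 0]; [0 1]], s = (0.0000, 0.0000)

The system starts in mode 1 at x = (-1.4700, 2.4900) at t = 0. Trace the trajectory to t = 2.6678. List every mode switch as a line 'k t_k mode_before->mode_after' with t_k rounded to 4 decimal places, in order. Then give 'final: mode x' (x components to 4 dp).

Mode 1: guard c·x = 3.4847 hit at Δt = 1.2077 (t = 1.2077), x⁻ = (-1.5570, 4.0821) → reset → x⁺ = (-1.6015, 4.4686), jump to mode 0
Mode 0: guard c·x = -0.6459 hit at Δt = 0.5618 (t = 1.7695), x⁻ = (-3.1715, 3.0401) → reset → x⁺ = (-3.7166, 3.2713), jump to mode 2
Mode 2: flow for 0.8983 to horizon, guard not reached → x = (-3.7259, 1.4735)

1 1.2077 1->0
2 1.7695 0->2
final: 2 -3.7259 1.4735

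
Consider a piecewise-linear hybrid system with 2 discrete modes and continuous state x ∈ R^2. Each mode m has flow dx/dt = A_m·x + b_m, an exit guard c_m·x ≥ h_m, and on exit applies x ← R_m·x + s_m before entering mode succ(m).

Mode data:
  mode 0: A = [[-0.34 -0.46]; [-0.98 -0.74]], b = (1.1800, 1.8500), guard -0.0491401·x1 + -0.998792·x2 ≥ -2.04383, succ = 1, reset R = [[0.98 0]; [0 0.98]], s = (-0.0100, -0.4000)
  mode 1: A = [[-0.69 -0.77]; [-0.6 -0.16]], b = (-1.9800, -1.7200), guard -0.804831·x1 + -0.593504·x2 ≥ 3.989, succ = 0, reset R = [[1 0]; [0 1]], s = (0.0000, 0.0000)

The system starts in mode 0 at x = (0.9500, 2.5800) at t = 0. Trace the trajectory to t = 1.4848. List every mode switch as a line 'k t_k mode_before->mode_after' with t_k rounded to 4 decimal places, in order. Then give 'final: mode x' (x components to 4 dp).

1 0.8647 0->1
final: 1 -0.8350 0.4506

Mode 0: guard c·x = -2.0438 hit at Δt = 0.8647 (t = 0.8647), x⁻ = (0.8200, 2.0060) → reset → x⁺ = (0.7936, 1.5658), jump to mode 1
Mode 1: flow for 0.6201 to horizon, guard not reached → x = (-0.8350, 0.4506)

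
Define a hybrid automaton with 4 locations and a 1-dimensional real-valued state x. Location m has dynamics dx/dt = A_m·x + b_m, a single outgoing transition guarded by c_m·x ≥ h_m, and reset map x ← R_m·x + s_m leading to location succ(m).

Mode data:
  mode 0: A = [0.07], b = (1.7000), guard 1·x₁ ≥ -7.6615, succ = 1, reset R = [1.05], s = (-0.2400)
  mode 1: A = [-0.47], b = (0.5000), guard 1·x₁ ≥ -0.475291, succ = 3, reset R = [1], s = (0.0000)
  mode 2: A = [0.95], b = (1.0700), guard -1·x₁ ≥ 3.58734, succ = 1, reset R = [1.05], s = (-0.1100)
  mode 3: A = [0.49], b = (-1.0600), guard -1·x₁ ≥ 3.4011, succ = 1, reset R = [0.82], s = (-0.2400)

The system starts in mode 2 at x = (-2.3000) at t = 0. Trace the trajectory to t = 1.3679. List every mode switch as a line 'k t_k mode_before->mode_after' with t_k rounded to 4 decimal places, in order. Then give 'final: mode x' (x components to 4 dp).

1 0.7794 2->1
final: 1 -2.6829

Mode 2: guard c·x = 3.5873 hit at Δt = 0.7794 (t = 0.7794), x⁻ = (-3.5873) → reset → x⁺ = (-3.8767), jump to mode 1
Mode 1: flow for 0.5885 to horizon, guard not reached → x = (-2.6829)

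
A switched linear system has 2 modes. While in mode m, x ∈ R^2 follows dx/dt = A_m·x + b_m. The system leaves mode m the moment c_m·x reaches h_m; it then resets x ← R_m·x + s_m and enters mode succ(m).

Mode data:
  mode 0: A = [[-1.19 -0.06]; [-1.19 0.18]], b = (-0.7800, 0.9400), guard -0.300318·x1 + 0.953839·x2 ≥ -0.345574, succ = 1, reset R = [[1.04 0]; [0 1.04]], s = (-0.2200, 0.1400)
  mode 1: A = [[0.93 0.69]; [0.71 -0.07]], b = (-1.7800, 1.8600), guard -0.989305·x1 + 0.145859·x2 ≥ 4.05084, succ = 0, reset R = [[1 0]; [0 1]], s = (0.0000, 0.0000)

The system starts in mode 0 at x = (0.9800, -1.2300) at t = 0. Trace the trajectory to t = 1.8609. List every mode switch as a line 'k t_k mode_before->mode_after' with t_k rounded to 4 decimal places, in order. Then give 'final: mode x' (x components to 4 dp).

1 1.3986 0->1
final: 1 -1.8910 0.1367

Mode 0: guard c·x = -0.3456 hit at Δt = 1.3986 (t = 1.3986), x⁻ = (-0.3084, -0.4594) → reset → x⁺ = (-0.5407, -0.3378), jump to mode 1
Mode 1: flow for 0.4623 to horizon, guard not reached → x = (-1.8910, 0.1367)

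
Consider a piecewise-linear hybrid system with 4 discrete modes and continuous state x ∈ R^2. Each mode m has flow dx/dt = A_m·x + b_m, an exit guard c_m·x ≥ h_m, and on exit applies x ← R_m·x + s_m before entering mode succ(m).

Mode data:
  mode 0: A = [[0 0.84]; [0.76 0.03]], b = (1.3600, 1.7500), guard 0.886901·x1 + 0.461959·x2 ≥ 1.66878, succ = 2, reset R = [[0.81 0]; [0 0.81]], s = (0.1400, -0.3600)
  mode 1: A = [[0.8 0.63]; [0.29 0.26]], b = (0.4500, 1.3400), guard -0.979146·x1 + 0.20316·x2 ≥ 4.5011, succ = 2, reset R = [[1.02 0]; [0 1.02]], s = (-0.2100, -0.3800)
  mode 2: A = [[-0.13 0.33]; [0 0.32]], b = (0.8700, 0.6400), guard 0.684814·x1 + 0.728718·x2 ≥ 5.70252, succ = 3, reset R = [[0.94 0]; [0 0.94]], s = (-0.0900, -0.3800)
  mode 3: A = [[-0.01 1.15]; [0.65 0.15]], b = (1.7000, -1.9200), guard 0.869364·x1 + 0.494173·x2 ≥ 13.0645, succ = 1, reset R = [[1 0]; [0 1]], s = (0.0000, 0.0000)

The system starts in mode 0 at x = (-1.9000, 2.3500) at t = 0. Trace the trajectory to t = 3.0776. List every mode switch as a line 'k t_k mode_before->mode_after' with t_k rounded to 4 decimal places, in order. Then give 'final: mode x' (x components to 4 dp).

1 0.6108 0->2
2 2.1933 2->3
final: 3 9.4660 6.5921

Mode 0: guard c·x = 1.6688 hit at Δt = 0.6108 (t = 0.6108), x⁻ = (0.2791, 3.0765) → reset → x⁺ = (0.3661, 2.1320), jump to mode 2
Mode 2: guard c·x = 5.7025 hit at Δt = 1.5825 (t = 2.1933), x⁻ = (3.1596, 4.8562) → reset → x⁺ = (2.8800, 4.1848), jump to mode 3
Mode 3: flow for 0.8843 to horizon, guard not reached → x = (9.4660, 6.5921)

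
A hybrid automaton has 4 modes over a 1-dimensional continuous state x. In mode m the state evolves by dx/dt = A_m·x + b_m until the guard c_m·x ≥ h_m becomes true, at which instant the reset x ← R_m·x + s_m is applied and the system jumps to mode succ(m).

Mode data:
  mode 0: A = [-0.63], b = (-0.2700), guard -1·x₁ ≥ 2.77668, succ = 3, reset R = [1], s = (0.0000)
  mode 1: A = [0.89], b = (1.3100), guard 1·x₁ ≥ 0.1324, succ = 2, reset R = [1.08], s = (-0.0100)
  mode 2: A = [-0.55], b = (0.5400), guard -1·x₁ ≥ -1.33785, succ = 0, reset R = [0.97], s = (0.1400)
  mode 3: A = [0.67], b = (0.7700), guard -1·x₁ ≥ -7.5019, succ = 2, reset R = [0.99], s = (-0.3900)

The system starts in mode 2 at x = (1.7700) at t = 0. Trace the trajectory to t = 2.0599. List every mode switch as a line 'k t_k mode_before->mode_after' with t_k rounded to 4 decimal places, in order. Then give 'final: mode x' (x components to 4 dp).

Mode 2: guard c·x = -1.3378 hit at Δt = 1.4449 (t = 1.4449), x⁻ = (1.3379) → reset → x⁺ = (1.4377), jump to mode 0
Mode 0: flow for 0.6150 to horizon, guard not reached → x = (0.8383)

1 1.4449 2->0
final: 0 0.8383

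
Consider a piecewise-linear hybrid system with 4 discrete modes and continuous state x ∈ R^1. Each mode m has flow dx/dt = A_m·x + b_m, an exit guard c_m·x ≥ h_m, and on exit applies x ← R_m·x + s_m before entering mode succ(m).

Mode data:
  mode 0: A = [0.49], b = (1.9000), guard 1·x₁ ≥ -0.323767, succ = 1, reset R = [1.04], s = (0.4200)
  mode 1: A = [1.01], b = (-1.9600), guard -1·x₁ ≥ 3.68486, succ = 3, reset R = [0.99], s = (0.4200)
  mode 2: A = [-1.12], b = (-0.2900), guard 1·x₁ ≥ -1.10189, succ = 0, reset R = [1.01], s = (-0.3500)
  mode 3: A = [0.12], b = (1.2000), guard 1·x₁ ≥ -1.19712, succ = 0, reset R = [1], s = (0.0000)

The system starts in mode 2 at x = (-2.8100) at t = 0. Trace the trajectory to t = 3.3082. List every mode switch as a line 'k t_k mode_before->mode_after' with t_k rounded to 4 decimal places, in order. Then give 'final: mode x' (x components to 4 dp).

Mode 2: guard c·x = -1.1019 hit at Δt = 0.9887 (t = 0.9887), x⁻ = (-1.1019) → reset → x⁺ = (-1.4629), jump to mode 0
Mode 0: guard c·x = -0.3238 hit at Δt = 0.7887 (t = 1.7774), x⁻ = (-0.3238) → reset → x⁺ = (0.0833), jump to mode 1
Mode 1: guard c·x = 3.6849 hit at Δt = 1.0972 (t = 2.8746), x⁻ = (-3.6849) → reset → x⁺ = (-3.2280), jump to mode 3
Mode 3: flow for 0.4336 to horizon, guard not reached → x = (-2.8663)

1 0.9887 2->0
2 1.7774 0->1
3 2.8746 1->3
final: 3 -2.8663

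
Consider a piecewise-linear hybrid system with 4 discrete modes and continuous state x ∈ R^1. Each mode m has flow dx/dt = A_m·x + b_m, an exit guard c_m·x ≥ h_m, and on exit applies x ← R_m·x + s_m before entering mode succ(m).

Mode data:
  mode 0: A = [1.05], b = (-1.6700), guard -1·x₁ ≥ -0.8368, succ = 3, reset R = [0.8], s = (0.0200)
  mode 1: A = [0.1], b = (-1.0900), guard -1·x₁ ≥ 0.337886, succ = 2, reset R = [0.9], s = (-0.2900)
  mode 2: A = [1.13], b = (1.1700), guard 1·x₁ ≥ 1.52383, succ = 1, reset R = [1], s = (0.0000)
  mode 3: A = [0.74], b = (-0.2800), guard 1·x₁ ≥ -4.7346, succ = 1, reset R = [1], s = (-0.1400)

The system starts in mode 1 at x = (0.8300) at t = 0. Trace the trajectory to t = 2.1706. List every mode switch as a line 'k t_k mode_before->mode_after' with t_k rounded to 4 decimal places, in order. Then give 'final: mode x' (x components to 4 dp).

Mode 1: guard c·x = 0.3379 hit at Δt = 1.0973 (t = 1.0973), x⁻ = (-0.3379) → reset → x⁺ = (-0.5941), jump to mode 2
Mode 2: flow for 1.0733 to horizon, guard not reached → x = (0.4487)

1 1.0973 1->2
final: 2 0.4487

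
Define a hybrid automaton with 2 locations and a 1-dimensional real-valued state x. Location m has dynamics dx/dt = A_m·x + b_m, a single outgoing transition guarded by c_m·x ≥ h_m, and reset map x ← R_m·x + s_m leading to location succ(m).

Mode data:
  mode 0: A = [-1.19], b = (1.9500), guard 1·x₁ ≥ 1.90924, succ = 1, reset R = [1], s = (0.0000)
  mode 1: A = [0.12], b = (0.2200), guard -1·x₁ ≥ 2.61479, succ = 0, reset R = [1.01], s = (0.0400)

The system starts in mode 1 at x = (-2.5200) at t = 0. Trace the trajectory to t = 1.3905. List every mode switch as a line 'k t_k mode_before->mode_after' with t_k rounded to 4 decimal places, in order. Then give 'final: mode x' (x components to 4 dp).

Mode 1: guard c·x = 2.6148 hit at Δt = 1.0776 (t = 1.0776), x⁻ = (-2.6148) → reset → x⁺ = (-2.6009), jump to mode 0
Mode 0: flow for 0.3129 to horizon, guard not reached → x = (-1.2829)

1 1.0776 1->0
final: 0 -1.2829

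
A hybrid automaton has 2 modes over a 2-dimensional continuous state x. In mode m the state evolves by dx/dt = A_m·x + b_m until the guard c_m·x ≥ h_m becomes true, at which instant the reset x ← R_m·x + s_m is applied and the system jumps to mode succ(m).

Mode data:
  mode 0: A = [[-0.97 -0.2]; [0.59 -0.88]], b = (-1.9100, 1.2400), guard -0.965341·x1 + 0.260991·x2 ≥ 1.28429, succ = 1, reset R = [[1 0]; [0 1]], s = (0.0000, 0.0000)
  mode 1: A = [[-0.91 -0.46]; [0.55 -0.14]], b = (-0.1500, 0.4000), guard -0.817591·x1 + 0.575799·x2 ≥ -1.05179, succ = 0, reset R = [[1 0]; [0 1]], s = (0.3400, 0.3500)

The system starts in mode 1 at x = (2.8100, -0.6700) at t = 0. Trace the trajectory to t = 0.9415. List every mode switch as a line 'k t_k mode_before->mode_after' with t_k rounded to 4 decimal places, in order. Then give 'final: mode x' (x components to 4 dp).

Mode 1: guard c·x = -1.0518 hit at Δt = 0.6335 (t = 0.6335), x⁻ = (1.5232, 0.3361) → reset → x⁺ = (1.8632, 0.6861), jump to mode 0
Mode 0: flow for 0.3080 to horizon, guard not reached → x = (0.8250, 1.0642)

1 0.6335 1->0
final: 0 0.8250 1.0642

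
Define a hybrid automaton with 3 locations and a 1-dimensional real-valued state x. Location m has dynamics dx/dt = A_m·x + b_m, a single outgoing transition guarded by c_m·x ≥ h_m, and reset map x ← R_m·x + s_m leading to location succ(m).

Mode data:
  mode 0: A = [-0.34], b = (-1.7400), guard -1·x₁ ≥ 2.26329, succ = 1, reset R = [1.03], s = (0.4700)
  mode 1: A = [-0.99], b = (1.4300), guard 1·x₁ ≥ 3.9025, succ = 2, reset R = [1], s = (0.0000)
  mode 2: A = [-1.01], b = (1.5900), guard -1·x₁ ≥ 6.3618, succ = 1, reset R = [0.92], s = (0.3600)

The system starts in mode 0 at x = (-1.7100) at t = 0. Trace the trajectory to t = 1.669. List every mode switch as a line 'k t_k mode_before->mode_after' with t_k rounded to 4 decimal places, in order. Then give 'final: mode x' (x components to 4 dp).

Mode 0: guard c·x = 2.2633 hit at Δt = 0.5211 (t = 0.5211), x⁻ = (-2.2633) → reset → x⁺ = (-1.8612), jump to mode 1
Mode 1: flow for 1.1479 to horizon, guard not reached → x = (0.3834)

1 0.5211 0->1
final: 1 0.3834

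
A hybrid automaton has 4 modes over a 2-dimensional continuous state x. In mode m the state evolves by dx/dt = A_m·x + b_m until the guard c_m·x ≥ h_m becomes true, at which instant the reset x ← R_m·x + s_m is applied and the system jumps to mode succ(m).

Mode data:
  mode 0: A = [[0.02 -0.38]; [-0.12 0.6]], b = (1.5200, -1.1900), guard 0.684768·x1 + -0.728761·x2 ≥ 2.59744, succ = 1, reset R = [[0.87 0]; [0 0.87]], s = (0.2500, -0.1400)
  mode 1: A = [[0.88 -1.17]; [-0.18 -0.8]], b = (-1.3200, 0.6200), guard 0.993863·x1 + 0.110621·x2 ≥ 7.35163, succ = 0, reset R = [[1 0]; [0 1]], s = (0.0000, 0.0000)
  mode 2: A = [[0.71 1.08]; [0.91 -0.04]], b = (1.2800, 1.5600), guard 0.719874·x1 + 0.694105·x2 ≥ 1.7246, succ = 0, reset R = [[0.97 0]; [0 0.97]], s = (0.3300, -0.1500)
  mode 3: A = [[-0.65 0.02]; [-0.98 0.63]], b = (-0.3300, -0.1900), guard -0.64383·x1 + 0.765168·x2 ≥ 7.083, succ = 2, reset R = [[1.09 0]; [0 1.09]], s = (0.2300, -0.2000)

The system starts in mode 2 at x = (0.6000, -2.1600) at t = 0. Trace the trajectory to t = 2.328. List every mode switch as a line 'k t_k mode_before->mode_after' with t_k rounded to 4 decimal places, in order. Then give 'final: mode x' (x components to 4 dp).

1 1.2184 2->0
2 1.9425 0->1
final: 1 3.9152 -0.4797

Mode 2: guard c·x = 1.7246 hit at Δt = 1.2184 (t = 1.2184), x⁻ = (1.7529, 0.6667) → reset → x⁺ = (2.0303, 0.4967), jump to mode 0
Mode 0: guard c·x = 2.5974 hit at Δt = 0.7241 (t = 1.9425), x⁻ = (3.1677, -0.5877) → reset → x⁺ = (3.0059, -0.6513), jump to mode 1
Mode 1: flow for 0.3855 to horizon, guard not reached → x = (3.9152, -0.4797)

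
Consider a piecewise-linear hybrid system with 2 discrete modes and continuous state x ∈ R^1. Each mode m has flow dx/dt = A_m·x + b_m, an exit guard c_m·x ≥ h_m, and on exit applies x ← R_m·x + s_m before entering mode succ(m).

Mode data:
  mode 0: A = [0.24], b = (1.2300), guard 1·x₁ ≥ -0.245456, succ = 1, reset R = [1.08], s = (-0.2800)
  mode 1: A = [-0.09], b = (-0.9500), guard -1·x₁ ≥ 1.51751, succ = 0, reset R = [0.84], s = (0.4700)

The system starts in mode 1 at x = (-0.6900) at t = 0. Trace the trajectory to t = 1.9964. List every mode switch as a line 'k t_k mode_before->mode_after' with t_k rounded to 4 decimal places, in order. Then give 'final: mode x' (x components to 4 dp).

Mode 1: guard c·x = 1.5175 hit at Δt = 0.9734 (t = 0.9734), x⁻ = (-1.5175) → reset → x⁺ = (-0.8047), jump to mode 0
Mode 0: guard c·x = -0.2455 hit at Δt = 0.5072 (t = 1.4806), x⁻ = (-0.2455) → reset → x⁺ = (-0.5451), jump to mode 1
Mode 1: flow for 0.5158 to horizon, guard not reached → x = (-0.9992)

1 0.9734 1->0
2 1.4806 0->1
final: 1 -0.9992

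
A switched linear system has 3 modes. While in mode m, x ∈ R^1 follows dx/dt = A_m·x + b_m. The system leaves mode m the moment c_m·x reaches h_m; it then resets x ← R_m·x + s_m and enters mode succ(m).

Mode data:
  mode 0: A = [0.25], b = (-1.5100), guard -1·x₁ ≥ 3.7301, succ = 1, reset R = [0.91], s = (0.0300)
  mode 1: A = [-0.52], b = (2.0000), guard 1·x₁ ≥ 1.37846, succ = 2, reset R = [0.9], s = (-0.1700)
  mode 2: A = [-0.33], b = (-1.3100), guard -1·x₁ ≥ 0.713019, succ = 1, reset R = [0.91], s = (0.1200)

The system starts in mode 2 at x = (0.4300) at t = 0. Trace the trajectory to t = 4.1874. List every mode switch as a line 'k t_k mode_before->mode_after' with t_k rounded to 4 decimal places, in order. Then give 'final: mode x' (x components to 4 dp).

Mode 2: guard c·x = 0.7130 hit at Δt = 0.9116 (t = 0.9116), x⁻ = (-0.7130) → reset → x⁺ = (-0.5288), jump to mode 1
Mode 1: guard c·x = 1.3785 hit at Δt = 1.1012 (t = 2.0128), x⁻ = (1.3785) → reset → x⁺ = (1.0706), jump to mode 2
Mode 2: guard c·x = 0.7130 hit at Δt = 1.3235 (t = 3.3363), x⁻ = (-0.7130) → reset → x⁺ = (-0.5288), jump to mode 1
Mode 1: flow for 0.8511 to horizon, guard not reached → x = (1.0357)

1 0.9116 2->1
2 2.0128 1->2
3 3.3363 2->1
final: 1 1.0357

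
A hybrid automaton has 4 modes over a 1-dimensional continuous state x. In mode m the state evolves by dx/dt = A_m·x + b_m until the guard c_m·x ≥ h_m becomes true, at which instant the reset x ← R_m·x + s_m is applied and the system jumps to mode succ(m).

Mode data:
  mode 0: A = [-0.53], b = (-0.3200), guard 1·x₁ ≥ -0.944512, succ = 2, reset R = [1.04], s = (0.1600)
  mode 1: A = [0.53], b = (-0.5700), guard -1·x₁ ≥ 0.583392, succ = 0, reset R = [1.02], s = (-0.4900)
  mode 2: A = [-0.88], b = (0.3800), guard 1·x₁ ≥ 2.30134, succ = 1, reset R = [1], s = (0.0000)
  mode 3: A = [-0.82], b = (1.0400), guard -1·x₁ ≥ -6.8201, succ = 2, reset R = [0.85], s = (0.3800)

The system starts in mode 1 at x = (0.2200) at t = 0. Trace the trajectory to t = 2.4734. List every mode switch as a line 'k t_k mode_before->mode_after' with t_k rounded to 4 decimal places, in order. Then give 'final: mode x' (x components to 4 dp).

1 1.2495 1->0
2 1.9011 0->2
final: 2 -0.3261

Mode 1: guard c·x = 0.5834 hit at Δt = 1.2495 (t = 1.2495), x⁻ = (-0.5834) → reset → x⁺ = (-1.0851), jump to mode 0
Mode 0: guard c·x = -0.9445 hit at Δt = 0.6516 (t = 1.9011), x⁻ = (-0.9445) → reset → x⁺ = (-0.8223), jump to mode 2
Mode 2: flow for 0.5723 to horizon, guard not reached → x = (-0.3261)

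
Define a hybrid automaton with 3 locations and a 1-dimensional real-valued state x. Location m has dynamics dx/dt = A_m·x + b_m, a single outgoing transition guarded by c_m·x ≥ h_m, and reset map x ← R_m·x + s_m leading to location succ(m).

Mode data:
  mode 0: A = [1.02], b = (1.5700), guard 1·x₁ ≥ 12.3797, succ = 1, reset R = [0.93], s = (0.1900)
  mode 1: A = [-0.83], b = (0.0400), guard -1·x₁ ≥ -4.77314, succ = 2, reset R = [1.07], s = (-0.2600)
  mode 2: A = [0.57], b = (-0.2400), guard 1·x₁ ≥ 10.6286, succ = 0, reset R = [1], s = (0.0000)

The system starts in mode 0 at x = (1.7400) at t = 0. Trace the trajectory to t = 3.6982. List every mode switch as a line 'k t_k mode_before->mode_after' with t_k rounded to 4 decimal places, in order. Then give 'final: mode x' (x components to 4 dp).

1 1.4173 0->1
2 2.5051 1->2
final: 2 9.1584

Mode 0: guard c·x = 12.3797 hit at Δt = 1.4173 (t = 1.4173), x⁻ = (12.3797) → reset → x⁺ = (11.7031), jump to mode 1
Mode 1: guard c·x = -4.7731 hit at Δt = 1.0878 (t = 2.5051), x⁻ = (4.7731) → reset → x⁺ = (4.8473), jump to mode 2
Mode 2: flow for 1.1931 to horizon, guard not reached → x = (9.1584)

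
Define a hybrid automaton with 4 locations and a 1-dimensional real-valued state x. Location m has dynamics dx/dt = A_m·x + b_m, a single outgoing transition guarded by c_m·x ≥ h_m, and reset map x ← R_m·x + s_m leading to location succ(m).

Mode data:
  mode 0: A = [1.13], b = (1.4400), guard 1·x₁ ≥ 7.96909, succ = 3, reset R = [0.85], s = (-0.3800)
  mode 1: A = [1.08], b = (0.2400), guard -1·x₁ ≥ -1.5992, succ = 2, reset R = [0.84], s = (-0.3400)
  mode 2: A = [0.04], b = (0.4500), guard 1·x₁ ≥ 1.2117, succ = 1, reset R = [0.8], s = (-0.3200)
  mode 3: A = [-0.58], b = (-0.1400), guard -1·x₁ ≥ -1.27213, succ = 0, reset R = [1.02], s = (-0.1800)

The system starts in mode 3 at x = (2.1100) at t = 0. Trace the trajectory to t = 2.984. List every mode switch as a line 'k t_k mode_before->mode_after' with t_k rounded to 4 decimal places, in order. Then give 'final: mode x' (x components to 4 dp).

1 0.7596 3->0
2 1.9559 0->3
final: 3 3.4136

Mode 3: guard c·x = -1.2721 hit at Δt = 0.7596 (t = 0.7596), x⁻ = (1.2721) → reset → x⁺ = (1.1176), jump to mode 0
Mode 0: guard c·x = 7.9691 hit at Δt = 1.1963 (t = 1.9559), x⁻ = (7.9691) → reset → x⁺ = (6.3937), jump to mode 3
Mode 3: flow for 1.0281 to horizon, guard not reached → x = (3.4136)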